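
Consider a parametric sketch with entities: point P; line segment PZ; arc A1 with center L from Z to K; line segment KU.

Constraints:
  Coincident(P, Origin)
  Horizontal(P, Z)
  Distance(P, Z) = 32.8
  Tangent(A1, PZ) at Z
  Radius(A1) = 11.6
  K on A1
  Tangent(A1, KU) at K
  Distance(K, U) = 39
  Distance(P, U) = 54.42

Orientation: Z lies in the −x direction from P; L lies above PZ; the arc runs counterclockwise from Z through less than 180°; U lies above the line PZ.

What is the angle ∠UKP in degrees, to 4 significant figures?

117.3°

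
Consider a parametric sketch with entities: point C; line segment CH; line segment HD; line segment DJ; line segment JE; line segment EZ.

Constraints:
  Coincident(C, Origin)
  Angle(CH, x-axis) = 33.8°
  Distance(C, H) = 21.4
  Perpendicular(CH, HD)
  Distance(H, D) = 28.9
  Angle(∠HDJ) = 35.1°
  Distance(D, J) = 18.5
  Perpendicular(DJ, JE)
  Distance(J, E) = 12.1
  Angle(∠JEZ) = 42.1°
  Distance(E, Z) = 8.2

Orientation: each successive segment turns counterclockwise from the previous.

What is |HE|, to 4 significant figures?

6.847

C is at the origin; CH runs at 33.8° with length 21.4, so H = (17.78, 11.90). CH ⟂ HD, so HD runs at 123.8°; with |HD| = 28.9, D = (1.706, 35.92). ∠HDJ = 35.1° gives DJ at -91.30° from the x-axis; with |DJ| = 18.5, J = (1.286, 17.42). DJ is perpendicular to JE, so JE runs at -1.300°; with |JE| = 12.1, E = (13.38, 17.15). Then |HE| = |E − H| = 6.847.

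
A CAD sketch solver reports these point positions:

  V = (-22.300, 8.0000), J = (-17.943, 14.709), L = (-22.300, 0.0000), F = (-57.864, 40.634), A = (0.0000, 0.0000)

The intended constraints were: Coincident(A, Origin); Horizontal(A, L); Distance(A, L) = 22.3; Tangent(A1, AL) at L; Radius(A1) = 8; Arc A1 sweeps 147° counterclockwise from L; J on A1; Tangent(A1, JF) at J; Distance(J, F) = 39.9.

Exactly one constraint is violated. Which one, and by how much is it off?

Distance(J, F) = 39.9 — off by 7.70.

A = (0.00, 0.00) ✓; A.y = 0.00, L.y = 0.00 ✓; |AL| = 22.30 ✓; ∠(VL, LA) = 90.00° ✓; |VL| = 8.000 ✓; bearing(V→J) − bearing(V→L) = 147.0° ✓; |VJ| = 8.000 ✓; ∠(VJ, JF) = 90.00° ✓; |JF| = 47.60 ✗.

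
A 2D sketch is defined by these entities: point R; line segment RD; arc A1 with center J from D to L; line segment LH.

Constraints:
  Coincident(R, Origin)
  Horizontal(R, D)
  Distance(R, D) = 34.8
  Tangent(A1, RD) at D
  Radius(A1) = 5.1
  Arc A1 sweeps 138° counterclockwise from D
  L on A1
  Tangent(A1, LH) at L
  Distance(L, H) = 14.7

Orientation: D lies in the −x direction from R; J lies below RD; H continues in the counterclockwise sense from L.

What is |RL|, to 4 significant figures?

39.23

The tangent condition forces JD to be normal to RD, so J = D + (0, -5.1) = (-34.80, -5.100). On A1, D sits at bearing 90° from J; a 138° counterclockwise sweep puts L at bearing 228°, so L = J + 5.1·(cos 228°, sin 228°) = (-38.21, -8.890). Then |RL| = |L − R| = 39.23.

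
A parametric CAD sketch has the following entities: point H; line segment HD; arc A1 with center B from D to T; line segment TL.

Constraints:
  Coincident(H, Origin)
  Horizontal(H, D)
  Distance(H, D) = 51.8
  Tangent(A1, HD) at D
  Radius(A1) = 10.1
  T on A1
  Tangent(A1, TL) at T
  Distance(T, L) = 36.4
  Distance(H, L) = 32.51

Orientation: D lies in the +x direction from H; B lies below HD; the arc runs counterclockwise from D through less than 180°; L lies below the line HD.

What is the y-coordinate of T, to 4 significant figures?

-2.613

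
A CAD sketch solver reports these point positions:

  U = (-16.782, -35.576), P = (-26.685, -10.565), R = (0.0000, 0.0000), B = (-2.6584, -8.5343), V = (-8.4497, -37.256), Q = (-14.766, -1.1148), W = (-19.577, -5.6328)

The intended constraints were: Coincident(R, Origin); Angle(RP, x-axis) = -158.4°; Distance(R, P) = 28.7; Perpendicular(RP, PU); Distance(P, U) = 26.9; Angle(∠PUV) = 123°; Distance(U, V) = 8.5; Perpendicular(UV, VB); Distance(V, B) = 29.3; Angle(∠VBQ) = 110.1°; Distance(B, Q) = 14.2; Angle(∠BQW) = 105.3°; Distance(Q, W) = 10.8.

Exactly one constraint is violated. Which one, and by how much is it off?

Distance(Q, W) = 10.8 — off by 4.20.

R = (0.00, 0.00) ✓; RP at -158.4° ✓; |RP| = 28.70 ✓; ∠(RP, PU) = 90.00° ✓; |PU| = 26.90 ✓; ∠PUV = 123.0° ✓; |UV| = 8.500 ✓; ∠(UV, VB) = 90.00° ✓; |VB| = 29.30 ✓; ∠VBQ = 110.1° ✓; |BQ| = 14.20 ✓; ∠BQW = 105.3° ✓; |QW| = 6.600 ✗.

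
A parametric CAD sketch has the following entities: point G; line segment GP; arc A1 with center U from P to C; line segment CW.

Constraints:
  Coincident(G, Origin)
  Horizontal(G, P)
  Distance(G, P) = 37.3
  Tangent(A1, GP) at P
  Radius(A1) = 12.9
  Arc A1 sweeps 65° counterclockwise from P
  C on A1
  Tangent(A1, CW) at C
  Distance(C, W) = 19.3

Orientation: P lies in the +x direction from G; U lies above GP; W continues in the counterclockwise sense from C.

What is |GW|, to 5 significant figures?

62.353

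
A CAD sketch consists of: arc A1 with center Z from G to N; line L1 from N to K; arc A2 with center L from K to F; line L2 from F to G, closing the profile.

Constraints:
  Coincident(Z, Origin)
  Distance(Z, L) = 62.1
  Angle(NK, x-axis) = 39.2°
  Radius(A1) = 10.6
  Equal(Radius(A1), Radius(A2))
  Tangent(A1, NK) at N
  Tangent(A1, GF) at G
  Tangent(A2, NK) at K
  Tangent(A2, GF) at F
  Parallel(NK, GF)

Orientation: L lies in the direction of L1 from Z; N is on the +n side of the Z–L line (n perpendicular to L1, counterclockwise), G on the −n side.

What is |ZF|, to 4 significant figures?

63.00

Tangency of A1 to both parallel lines with radius 10.6 puts N and G at Z ± 10.6·n: N = (-6.700, 8.214), G = (6.700, -8.214). Equal radii place K and F the same way about L: K = L + 10.6·n = (41.42, 47.46), F = L − 10.6·n = (54.82, 31.03). Then |ZF| = |F − Z| = 63.00.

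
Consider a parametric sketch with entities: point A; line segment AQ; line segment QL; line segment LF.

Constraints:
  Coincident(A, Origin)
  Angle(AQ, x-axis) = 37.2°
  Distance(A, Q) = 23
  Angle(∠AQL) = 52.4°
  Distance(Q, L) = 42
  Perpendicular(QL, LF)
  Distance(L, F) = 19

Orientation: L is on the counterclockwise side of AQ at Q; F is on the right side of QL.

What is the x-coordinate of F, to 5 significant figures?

-17.229

∠AQL = 52.4°, so QL runs at 37.2° + (180° − 52.4°) = 164.80° from the x-axis; with |QL| = 42.0, L = Q + 42.0·(cos 164.80°, sin 164.80°) = (-22.211, 24.918). QL ⟂ LF; with |LF| = 19.0 on the right of QL, F = L + 19.0·(0.26219, 0.96502) = (-17.229, 43.253). So F.x = -17.229.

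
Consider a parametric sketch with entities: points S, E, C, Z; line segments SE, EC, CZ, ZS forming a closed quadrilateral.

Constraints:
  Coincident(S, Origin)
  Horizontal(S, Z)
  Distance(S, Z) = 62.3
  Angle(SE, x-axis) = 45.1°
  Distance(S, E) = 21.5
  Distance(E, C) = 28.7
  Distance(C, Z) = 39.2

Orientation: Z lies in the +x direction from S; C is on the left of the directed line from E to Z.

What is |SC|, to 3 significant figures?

50.0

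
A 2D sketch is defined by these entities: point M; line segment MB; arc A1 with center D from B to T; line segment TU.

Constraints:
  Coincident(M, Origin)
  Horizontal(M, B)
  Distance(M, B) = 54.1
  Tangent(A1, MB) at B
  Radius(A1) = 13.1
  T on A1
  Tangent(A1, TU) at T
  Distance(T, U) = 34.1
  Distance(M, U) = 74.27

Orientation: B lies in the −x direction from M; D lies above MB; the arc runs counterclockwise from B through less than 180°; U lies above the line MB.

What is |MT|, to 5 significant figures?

45.794

Checks: ∠(DB, BM) = 90.00° ✓; |DT| = 13.10 ✓; ∠(DT, TU) = 90.00° ✓; |TU| = 34.10 ✓; |MU| = 74.27 ✓.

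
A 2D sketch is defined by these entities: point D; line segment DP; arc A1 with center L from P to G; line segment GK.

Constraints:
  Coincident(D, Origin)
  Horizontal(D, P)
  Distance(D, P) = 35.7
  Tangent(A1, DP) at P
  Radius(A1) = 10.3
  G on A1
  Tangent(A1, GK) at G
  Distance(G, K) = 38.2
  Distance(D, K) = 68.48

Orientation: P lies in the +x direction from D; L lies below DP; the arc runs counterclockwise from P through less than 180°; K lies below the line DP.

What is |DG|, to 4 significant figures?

31.78

D is at the origin; D and P share the same y with |DP| = 35.7 and P on the +x side, so P = (35.70, 0.000). Tangency of A1 to DP means the radius LP is perpendicular to DP, so L = P + (0, -10.3) = (35.70, -10.30). Since LG ⟂ GK (tangency), |LK| = √(10.3² + 38.2²) = 39.56 regardless of where G sits on A1. So K lies on both circle(D, 68.48) and circle(L, 39.56); the below-DP intersection is K = (49.41, -47.41). G is the foot of the tangent from K: G = (27.30, -16.26).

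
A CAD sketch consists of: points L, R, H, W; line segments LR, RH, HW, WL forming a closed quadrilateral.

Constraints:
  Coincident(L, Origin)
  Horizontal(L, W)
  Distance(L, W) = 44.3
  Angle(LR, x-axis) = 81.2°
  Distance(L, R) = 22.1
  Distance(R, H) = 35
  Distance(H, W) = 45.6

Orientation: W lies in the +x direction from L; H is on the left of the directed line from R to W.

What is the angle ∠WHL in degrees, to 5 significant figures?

52.471°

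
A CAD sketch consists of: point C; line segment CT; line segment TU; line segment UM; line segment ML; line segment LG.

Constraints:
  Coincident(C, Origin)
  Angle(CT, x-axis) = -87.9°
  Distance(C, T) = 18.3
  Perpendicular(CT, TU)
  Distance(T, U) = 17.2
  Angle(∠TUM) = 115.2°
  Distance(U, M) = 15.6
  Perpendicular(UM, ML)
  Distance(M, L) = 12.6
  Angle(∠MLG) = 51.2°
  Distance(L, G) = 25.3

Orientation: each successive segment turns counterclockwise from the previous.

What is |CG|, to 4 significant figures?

29.77

C is at the origin; CT runs at -87.9° with length 18.3, so T = (0.6706, -18.29). CT is perpendicular to TU, so TU runs at 2.100°; with |TU| = 17.2, U = (17.86, -17.66). ∠TUM = 115.2° gives UM at 66.90° from the x-axis; with |UM| = 15.6, M = (23.98, -3.308). UM is perpendicular to ML, so ML runs at 156.9°; with |ML| = 12.6, L = (12.39, 1.635). ∠MLG = 51.2° gives LG at -74.30° from the x-axis; with |LG| = 25.3, G = (19.24, -22.72). Then |CG| = |G − C| = 29.77.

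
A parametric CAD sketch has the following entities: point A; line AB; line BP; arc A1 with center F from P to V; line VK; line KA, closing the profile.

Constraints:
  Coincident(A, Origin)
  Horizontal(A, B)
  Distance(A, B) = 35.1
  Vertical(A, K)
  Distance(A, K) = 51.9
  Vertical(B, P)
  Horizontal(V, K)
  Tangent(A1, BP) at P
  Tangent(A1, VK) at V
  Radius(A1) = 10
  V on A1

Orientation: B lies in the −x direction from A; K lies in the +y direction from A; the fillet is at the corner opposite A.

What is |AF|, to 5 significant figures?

48.843

A is at the origin; AB is horizontal with |AB| = 35.1 and B on the −x side, so B = (-35.100, 0.0000). AK is vertical with |AK| = 51.9 and K on the +y side, so K = (0.0000, 51.900). The virtual corner opposite A is at (-35.100, 51.900). Since A1 is tangent to BP there, FP ⟂ BP and tangency of A1 to VK means the radius FV is perpendicular to VK, with radius 10.0, so the center F sits 10.0 in from both sides at F = (-25.100, 41.900). Then |AF| = |F − A| = 48.843.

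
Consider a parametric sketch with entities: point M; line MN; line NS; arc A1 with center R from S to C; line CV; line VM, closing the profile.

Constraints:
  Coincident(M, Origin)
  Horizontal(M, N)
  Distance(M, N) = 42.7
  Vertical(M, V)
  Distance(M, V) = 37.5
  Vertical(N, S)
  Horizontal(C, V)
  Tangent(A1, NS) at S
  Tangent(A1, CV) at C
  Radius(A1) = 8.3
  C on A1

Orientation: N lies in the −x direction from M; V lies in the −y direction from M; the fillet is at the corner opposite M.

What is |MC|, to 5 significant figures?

50.888

The virtual corner opposite M is at (-42.700, -37.500). Since A1 is tangent to NS there, RS ⟂ NS and since A1 is tangent to CV there, RC ⟂ CV, with radius 8.3, so the center R sits 8.3 in from both sides at R = (-34.400, -29.200). That places the tangent points at S = (-42.700, -29.200) on NS and C = (-34.400, -37.500) on CV. Then |MC| = |C − M| = 50.888.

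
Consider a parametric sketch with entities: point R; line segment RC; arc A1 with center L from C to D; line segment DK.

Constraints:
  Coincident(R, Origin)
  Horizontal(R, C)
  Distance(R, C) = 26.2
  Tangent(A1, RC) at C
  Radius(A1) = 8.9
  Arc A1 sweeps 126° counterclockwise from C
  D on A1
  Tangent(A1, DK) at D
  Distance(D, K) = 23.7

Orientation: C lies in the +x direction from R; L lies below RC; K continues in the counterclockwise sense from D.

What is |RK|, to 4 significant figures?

46.84

On A1, C sits at bearing 90° from L; a 126° counterclockwise sweep puts D at bearing 216°, so D = L + 8.9·(cos 216°, sin 216°) = (19.00, -14.13). Tangency of A1 to DK means the radius LD is perpendicular to DK, so DK runs along (−sin 216°, cos 216°); with |DK| = 23.7, K = (32.93, -33.30). Then |RK| = |K − R| = 46.84.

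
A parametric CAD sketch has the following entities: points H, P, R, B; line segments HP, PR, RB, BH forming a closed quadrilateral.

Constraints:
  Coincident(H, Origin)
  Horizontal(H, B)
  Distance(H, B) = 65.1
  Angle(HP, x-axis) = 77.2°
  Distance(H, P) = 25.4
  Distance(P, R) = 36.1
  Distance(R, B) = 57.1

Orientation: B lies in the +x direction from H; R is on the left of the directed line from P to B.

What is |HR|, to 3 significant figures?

58.3

H is at the origin; HB is horizontal with |HB| = 65.1 and B in +x, so B = (65.1, 0). HP runs at 77.2° with |HP| = 25.4, so P = (5.63, 24.8). R is determined by |PR| = 36.1 and |RB| = 57.1 together: it lies at the intersection of circle(P, 36.1) and circle(B, 57.1). With |PB| = 64.4, the foot of the radical line on PB is 17.0 from P and the perpendicular offset is √(36.1² − 17.0²) = 31.8. Taking the left-of-PB solution: R = (33.6, 47.6).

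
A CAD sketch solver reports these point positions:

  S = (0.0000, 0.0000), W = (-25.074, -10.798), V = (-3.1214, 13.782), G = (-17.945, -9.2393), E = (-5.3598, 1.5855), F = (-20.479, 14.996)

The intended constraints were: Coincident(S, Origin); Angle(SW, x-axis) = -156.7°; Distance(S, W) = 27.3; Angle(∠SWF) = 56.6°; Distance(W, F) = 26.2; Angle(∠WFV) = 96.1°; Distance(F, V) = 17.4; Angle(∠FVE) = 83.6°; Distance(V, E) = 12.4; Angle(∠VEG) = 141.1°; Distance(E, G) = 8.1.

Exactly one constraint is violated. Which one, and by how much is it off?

Distance(E, G) = 8.1 — off by 8.50.

S = (0.00, 0.00) ✓; SW at -156.7° ✓; |SW| = 27.30 ✓; ∠SWF = 56.60° ✓; |WF| = 26.20 ✓; ∠WFV = 96.10° ✓; |FV| = 17.40 ✓; ∠FVE = 83.60° ✓; |VE| = 12.40 ✓; ∠VEG = 141.1° ✓; |EG| = 16.60 ✗.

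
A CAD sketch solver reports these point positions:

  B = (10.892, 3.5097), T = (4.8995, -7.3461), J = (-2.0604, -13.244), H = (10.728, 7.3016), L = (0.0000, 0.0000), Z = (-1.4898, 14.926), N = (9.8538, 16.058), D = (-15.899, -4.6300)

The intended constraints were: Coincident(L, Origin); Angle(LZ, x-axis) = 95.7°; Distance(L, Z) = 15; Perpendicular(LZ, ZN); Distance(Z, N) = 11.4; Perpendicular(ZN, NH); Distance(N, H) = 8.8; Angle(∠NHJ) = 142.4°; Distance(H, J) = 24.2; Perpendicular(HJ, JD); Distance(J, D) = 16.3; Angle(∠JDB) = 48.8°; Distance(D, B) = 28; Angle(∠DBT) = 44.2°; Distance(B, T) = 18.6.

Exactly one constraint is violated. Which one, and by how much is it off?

Distance(B, T) = 18.6 — off by 6.20.

L = (0.00, 0.00) ✓; LZ at 95.70° ✓; |LZ| = 15.00 ✓; ∠(LZ, ZN) = 90.00° ✓; |ZN| = 11.40 ✓; ∠(ZN, NH) = 90.00° ✓; |NH| = 8.800 ✓; ∠NHJ = 142.4° ✓; |HJ| = 24.20 ✓; ∠(HJ, JD) = 90.00° ✓; |JD| = 16.30 ✓; ∠JDB = 48.80° ✓; |DB| = 28.00 ✓; ∠DBT = 44.20° ✓; |BT| = 12.40 ✗.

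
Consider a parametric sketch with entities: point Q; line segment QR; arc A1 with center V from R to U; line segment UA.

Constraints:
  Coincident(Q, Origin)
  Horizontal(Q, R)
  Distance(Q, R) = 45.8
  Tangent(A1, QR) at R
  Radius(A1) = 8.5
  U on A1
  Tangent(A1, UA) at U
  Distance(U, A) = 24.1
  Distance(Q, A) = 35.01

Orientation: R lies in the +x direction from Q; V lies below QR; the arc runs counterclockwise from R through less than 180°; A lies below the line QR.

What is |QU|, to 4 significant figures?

38.88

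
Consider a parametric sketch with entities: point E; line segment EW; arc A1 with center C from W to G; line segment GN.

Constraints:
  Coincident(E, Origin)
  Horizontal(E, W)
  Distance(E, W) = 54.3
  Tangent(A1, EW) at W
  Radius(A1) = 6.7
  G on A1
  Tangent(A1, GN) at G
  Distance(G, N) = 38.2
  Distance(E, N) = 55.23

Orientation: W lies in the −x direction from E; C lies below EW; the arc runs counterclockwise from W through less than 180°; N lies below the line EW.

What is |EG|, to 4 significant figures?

60.61

Checks: |CG| = 6.700 ✓; ∠(CG, GN) = 90.00° ✓; |GN| = 38.20 ✓; |EN| = 55.23 ✓.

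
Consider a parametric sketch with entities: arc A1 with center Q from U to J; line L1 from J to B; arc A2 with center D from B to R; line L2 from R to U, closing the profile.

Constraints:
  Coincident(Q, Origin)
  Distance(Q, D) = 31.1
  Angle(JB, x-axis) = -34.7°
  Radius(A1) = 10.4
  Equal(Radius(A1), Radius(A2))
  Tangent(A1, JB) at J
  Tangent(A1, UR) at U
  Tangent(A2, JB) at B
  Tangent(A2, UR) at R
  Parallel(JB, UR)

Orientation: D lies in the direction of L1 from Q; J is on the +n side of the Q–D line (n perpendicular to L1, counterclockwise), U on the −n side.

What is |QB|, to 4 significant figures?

32.79

The slot axis is L1's direction at -34.7°, so u = (cos -34.7°, sin -34.7°) = (0.8221, -0.5693) and n = (−sin -34.7°, cos -34.7°) = (0.5693, 0.8221). Q is at the origin and D lies 31.1 along u from Q, so D = 31.1·u = (25.57, -17.70). Tangency of A1 to both parallel lines with radius 10.4 puts J and U at Q ± 10.4·n: J = (5.921, 8.550), U = (-5.921, -8.550). Equal radii place B and R the same way about D: B = D + 10.4·n = (31.49, -9.154), R = D − 10.4·n = (19.65, -26.25). Then |QB| = |B − Q| = 32.79.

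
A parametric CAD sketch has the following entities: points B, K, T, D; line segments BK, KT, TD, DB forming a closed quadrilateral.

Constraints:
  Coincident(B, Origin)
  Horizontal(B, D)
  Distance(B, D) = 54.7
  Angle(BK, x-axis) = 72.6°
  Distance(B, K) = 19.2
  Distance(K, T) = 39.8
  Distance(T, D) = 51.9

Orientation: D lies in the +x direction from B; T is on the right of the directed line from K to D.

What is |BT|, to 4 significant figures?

22.70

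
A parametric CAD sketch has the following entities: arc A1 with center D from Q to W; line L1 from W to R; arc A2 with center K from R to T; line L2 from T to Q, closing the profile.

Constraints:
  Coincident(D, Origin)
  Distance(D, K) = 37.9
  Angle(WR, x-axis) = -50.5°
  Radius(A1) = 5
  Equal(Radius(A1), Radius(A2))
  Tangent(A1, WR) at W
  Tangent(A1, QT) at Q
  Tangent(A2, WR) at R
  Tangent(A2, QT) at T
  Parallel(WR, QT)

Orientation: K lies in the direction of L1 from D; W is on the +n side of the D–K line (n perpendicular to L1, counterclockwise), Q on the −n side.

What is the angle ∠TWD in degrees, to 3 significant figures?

75.2°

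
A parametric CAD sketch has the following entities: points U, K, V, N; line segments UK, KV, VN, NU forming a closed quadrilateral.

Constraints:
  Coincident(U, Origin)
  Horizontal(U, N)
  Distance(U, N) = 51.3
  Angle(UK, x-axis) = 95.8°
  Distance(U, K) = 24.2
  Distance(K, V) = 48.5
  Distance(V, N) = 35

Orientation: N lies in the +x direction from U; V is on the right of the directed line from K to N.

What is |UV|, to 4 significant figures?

28.06

U is at the origin; UN is horizontal with |UN| = 51.3 and N in +x, so N = (51.3, 0). UK runs at 95.8° with |UK| = 24.2, so K = (-2.446, 24.08). V is determined by |KV| = 48.5 and |VN| = 35.0 together: it lies at the intersection of circle(K, 48.5) and circle(N, 35.0). With |KN| = 58.89, the foot of the radical line on KN is 39.02 from K and the perpendicular offset is √(48.5² − 39.02²) = 28.81. Taking the right-of-KN solution: V = (21.38, -18.17).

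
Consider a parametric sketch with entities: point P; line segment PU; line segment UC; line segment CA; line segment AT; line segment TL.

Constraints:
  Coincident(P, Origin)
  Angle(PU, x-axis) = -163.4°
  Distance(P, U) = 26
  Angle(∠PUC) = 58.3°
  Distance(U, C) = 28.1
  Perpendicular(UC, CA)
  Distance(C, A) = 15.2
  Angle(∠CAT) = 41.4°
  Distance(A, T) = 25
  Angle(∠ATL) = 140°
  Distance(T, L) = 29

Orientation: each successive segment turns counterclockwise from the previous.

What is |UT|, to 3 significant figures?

12.1

P is at the origin; PU runs at -163.4° with length 26.0, so U = (-24.9, -7.43). ∠PUC = 58.3° gives UC at -41.7° from the x-axis; with |UC| = 28.1, C = (-3.94, -26.1). UC is perpendicular to CA, so CA runs at 48.3°; with |CA| = 15.2, A = (6.18, -14.8). ∠CAT = 41.4° gives AT at -173° from the x-axis; with |AT| = 25.0, T = (-18.6, -17.8). Then |UT| = |T − U| = 12.1.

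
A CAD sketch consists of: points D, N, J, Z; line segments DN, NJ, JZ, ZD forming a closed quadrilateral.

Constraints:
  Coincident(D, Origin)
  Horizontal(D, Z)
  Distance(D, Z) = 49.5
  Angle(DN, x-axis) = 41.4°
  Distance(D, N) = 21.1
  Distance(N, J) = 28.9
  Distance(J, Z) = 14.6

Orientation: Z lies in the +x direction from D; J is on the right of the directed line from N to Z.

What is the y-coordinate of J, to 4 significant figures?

-6.377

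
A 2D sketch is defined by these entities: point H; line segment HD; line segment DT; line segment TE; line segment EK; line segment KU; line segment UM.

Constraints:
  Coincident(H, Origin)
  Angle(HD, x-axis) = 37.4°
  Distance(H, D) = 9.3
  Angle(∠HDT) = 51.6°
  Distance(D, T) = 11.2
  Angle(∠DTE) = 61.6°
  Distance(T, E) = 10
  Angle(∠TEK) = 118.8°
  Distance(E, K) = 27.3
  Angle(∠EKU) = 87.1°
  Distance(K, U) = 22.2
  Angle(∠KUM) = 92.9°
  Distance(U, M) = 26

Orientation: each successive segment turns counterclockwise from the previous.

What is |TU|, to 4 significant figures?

33.77

∠TEK = 118.8° gives EK at -14.60° from the x-axis; with |EK| = 27.3, K = (25.40, -8.180). ∠EKU = 87.1° gives KU at 78.30° from the x-axis; with |KU| = 22.2, U = (29.90, 13.56). Then |TU| = |U − T| = 33.77.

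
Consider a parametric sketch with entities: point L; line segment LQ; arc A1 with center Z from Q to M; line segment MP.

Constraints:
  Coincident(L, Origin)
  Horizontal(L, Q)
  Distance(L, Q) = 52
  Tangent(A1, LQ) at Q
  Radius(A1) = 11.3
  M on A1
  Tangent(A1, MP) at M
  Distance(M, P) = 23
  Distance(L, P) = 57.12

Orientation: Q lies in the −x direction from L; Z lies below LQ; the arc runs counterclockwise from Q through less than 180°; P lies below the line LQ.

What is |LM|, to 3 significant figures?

63.2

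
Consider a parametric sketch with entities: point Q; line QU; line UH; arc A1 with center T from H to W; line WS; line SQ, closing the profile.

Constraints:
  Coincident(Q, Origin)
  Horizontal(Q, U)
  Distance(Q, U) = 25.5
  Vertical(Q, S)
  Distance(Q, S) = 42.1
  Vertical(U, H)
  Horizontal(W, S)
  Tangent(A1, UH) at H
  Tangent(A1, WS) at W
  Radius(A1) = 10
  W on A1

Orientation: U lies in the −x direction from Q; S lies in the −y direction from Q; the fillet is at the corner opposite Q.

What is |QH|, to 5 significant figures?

40.996

Q is at the origin; Q and U share the same y with |QU| = 25.5 and U on the −x side, so U = (-25.500, 0.0000). QS is vertical with |QS| = 42.1 and S on the −y side, so S = (0.0000, -42.100). The virtual corner opposite Q is at (-25.500, -42.100). Since A1 is tangent to UH there, TH ⟂ UH and since A1 is tangent to WS there, TW ⟂ WS, with radius 10.0, so the center T sits 10.0 in from both sides at T = (-15.500, -32.100). That places the tangent points at H = (-25.500, -32.100) on UH and W = (-15.500, -42.100) on WS. Then |QH| = |H − Q| = 40.996.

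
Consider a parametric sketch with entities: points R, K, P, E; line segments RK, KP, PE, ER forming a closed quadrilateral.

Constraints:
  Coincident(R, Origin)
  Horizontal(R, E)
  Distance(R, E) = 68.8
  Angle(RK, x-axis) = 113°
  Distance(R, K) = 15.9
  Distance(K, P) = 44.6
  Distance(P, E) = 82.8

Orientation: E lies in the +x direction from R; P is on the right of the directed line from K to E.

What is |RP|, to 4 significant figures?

31.07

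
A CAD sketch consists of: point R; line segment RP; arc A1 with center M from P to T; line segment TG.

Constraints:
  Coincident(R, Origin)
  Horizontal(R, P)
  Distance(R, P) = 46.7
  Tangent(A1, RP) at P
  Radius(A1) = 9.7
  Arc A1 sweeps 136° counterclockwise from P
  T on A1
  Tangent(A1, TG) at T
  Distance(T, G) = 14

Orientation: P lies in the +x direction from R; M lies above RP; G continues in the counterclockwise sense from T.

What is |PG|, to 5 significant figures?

26.612

R is at the origin; RP is horizontal with |RP| = 46.7 and P on the +x side, so P = (46.700, 0.0000). A1 meets RP tangentially, so MP is at right angles to RP, so M = P + (0, 9.7) = (46.700, 9.7000). On A1, P sits at bearing -90° from M; a 136° counterclockwise sweep puts T at bearing 46°, so T = M + 9.7·(cos 46°, sin 46°) = (53.438, 16.678). Since A1 is tangent to TG there, MT ⟂ TG, so TG runs along (−sin 46°, cos 46°); with |TG| = 14.0, G = (43.367, 26.403). Then |PG| = |G − P| = 26.612.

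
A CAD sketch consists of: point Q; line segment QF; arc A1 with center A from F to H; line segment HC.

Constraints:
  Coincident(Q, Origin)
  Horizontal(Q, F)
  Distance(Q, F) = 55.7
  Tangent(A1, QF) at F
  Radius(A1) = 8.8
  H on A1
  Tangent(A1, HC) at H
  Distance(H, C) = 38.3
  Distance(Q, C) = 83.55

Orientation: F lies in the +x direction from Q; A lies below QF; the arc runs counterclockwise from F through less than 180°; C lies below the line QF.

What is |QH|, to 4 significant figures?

50.38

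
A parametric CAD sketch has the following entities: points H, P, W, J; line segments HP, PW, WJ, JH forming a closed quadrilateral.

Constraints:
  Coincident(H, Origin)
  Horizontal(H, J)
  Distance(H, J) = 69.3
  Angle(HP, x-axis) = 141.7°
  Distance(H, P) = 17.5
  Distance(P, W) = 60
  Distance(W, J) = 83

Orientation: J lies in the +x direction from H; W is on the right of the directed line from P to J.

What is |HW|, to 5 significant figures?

47.306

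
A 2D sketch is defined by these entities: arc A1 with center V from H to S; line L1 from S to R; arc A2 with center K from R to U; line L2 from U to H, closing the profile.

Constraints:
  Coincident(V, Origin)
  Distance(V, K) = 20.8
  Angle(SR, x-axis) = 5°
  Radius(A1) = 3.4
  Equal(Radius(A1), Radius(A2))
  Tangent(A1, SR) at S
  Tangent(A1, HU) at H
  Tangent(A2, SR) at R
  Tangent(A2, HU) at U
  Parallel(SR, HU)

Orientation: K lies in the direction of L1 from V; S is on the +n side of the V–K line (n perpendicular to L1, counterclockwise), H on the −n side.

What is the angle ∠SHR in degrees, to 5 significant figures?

71.896°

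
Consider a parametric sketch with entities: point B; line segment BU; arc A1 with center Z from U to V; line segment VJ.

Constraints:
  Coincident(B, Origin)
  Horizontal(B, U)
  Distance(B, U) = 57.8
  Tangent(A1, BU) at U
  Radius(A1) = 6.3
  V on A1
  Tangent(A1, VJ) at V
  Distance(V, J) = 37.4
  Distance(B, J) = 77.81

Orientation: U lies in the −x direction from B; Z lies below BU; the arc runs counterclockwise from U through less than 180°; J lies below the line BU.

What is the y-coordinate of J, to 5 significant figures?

-43.645

B is at the origin; BU is horizontal with |BU| = 57.8 and U on the −x side, so U = (-57.800, 0.0000). Tangency of A1 to BU means the radius ZU is perpendicular to BU, so Z = U + (0, -6.3) = (-57.800, -6.3000). Since ZV ⟂ VJ (tangency), |ZJ| = √(6.3² + 37.4²) = 37.927 regardless of where V sits on A1. So J lies on both circle(B, 77.81) and circle(Z, 37.927); the below-BU intersection is J = (-64.416, -43.645). V is the foot of the tangent from J: V = (-64.100, -6.2467).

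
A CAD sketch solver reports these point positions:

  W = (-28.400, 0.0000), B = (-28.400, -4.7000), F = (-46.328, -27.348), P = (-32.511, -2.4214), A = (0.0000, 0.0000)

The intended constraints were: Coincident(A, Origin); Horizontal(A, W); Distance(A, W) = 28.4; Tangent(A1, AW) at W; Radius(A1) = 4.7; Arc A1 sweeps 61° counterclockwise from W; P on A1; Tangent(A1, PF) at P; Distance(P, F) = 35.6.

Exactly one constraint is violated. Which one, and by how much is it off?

Distance(P, F) = 35.6 — off by 7.10.

A = (0.00, 0.00) ✓; A.y = 0.00, W.y = 0.00 ✓; |AW| = 28.40 ✓; ∠(BW, WA) = 90.00° ✓; |BW| = 4.700 ✓; bearing(B→P) − bearing(B→W) = 61.00° ✓; |BP| = 4.700 ✓; ∠(BP, PF) = 90.00° ✓; |PF| = 28.50 ✗.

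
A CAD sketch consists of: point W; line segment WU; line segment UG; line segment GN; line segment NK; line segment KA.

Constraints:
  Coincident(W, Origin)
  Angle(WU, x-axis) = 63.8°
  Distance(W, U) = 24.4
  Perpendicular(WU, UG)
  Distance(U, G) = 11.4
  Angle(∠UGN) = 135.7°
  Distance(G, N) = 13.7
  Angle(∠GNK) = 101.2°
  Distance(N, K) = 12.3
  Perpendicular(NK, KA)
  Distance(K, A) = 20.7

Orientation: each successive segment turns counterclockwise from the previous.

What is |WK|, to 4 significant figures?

15.18

W is at the origin; WU runs at 63.8° with length 24.4, so U = (10.77, 21.89). WU ⟂ UG, so UG runs at 153.8°; with |UG| = 11.4, G = (0.5440, 26.93). ∠UGN = 135.7° gives GN at -161.9° from the x-axis; with |GN| = 13.7, N = (-12.48, 22.67). ∠GNK = 101.2° gives NK at -83.10° from the x-axis; with |NK| = 12.3, K = (-11.00, 10.46). Then |WK| = |K − W| = 15.18.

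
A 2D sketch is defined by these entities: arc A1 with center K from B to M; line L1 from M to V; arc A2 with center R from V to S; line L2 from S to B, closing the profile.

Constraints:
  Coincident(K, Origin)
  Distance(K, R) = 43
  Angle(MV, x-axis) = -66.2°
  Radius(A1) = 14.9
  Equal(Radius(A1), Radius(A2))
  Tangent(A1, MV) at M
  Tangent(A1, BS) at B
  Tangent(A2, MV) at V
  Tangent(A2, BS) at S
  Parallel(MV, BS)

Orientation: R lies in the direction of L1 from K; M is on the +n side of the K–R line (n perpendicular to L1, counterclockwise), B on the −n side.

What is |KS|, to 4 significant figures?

45.51

Tangency of A1 to both parallel lines with radius 14.9 puts M and B at K ± 14.9·n: M = (13.63, 6.013), B = (-13.63, -6.013). Equal radii place V and S the same way about R: V = R + 14.9·n = (30.99, -33.33), S = R − 14.9·n = (3.720, -45.36). Then |KS| = |S − K| = 45.51.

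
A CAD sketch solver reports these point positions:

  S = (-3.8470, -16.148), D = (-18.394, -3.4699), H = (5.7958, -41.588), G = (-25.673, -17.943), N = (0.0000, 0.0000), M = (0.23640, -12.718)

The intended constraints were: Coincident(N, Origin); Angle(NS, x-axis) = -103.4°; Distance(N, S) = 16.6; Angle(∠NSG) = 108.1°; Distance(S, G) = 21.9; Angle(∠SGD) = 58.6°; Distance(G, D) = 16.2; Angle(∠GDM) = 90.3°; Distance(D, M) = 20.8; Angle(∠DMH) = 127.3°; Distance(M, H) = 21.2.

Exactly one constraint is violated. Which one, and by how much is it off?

Distance(M, H) = 21.2 — off by 8.20.

N = (0.00, 0.00) ✓; NS at -103.4° ✓; |NS| = 16.60 ✓; ∠NSG = 108.1° ✓; |SG| = 21.90 ✓; ∠SGD = 58.60° ✓; |GD| = 16.20 ✓; ∠GDM = 90.30° ✓; |DM| = 20.80 ✓; ∠DMH = 127.3° ✓; |MH| = 29.40 ✗.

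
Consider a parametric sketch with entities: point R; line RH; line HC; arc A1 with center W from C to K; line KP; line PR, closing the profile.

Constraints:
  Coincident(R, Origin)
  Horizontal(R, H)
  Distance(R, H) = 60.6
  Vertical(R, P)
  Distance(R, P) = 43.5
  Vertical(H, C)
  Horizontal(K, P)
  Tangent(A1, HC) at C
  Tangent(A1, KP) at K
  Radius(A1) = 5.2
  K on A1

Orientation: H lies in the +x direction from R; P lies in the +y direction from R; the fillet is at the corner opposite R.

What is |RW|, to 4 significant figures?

67.35

R is at the origin; R and H share the same y with |RH| = 60.6 and H on the +x side, so H = (60.60, 0.000). R and P share the same x with |RP| = 43.5 and P on the +y side, so P = (0.000, 43.50). The virtual corner opposite R is at (60.60, 43.50). Tangency of A1 to HC means the radius WC is perpendicular to HC and since A1 is tangent to KP there, WK ⟂ KP, with radius 5.2, so the center W sits 5.2 in from both sides at W = (55.40, 38.30). Then |RW| = |W − R| = 67.35.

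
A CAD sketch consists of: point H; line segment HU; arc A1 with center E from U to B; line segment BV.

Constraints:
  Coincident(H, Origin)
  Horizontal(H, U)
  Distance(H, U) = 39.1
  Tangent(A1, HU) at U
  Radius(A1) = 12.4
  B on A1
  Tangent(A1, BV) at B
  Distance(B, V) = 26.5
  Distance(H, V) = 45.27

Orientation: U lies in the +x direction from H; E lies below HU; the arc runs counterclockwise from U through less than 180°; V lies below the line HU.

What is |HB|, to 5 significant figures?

29.093

Checks: |EB| = 12.40 ✓; ∠(EB, BV) = 90.00° ✓; |BV| = 26.50 ✓; |HV| = 45.27 ✓.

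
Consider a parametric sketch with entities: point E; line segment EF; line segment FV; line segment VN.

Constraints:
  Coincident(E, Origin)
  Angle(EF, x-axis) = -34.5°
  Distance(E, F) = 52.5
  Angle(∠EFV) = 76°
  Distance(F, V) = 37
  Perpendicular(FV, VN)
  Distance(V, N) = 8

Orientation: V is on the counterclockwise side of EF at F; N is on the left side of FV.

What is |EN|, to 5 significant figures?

49.339

∠EFV = 76.0°, so FV runs at -34.5° + (180° − 76.0°) = 69.500° from the x-axis; with |FV| = 37.0, V = F + 37.0·(cos 69.500°, sin 69.500°) = (56.224, 4.9205). FV is perpendicular to VN; with |VN| = 8.0 on the left of FV, N = V + 8.0·(-0.93667, 0.35021) = (48.731, 7.7222). Then |EN| = |N − E| = 49.339.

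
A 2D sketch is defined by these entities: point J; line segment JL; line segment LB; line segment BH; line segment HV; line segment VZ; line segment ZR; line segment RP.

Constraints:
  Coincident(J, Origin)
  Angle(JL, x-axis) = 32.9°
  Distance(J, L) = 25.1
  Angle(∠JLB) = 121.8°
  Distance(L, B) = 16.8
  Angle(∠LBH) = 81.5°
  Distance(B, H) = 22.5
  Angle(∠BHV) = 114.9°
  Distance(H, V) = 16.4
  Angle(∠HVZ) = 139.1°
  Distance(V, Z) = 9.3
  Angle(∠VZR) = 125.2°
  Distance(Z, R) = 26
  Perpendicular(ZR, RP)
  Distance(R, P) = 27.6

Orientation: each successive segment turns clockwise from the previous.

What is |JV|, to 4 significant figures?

12.29

∠LBH = 81.5° gives BH at -123.8° from the x-axis; with |BH| = 22.5, H = (23.75, -12.24). ∠BHV = 114.9° gives HV at 171.1° from the x-axis; with |HV| = 16.4, V = (7.544, -9.706). Then |JV| = |V − J| = 12.29.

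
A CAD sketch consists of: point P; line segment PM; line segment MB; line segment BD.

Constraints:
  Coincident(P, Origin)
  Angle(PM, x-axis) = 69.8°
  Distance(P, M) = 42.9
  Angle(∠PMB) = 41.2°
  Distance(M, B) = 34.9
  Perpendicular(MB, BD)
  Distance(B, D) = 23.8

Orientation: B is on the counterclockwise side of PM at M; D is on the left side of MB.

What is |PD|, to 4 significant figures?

5.171

P is at the origin; PM runs at 69.8° with length 42.9, so M = 42.9·(cos 69.8°, sin 69.8°) = (14.81, 40.26). ∠PMB = 41.2°, so MB runs at 69.8° + (180° − 41.2°) = 208.6° from the x-axis; with |MB| = 34.9, B = M + 34.9·(cos 208.6°, sin 208.6°) = (-15.83, 23.56). MB ⟂ BD; with |BD| = 23.8 on the left of MB, D = B + 23.8·(0.4787, -0.8780) = (-4.435, 2.659). Then |PD| = |D − P| = 5.171.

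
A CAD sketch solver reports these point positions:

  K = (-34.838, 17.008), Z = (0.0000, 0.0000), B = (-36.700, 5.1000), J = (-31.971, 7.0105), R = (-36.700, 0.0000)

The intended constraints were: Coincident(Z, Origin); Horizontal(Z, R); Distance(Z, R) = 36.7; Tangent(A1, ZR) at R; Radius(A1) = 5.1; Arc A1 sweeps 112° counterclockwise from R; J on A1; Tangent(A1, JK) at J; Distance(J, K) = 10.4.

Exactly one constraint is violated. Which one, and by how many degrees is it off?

Tangent(A1, JK) at J — off by 6.00°.

Z = (0.00, 0.00) ✓; Z.y = 0.00, R.y = 0.00 ✓; |ZR| = 36.70 ✓; ∠(BR, RZ) = 90.00° ✓; |BR| = 5.100 ✓; bearing(B→J) − bearing(B→R) = 112.0° ✓; |BJ| = 5.100 ✓; ∠(BJ, JK) = 96.00° ✗; |JK| = 10.40 ✓.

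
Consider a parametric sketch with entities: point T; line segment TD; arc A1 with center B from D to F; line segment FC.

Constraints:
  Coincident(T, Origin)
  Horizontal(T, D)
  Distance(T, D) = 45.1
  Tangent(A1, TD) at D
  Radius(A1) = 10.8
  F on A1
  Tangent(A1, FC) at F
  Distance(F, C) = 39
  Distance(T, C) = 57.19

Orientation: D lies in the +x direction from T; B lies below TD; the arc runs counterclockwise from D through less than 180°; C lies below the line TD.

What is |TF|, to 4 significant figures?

35.70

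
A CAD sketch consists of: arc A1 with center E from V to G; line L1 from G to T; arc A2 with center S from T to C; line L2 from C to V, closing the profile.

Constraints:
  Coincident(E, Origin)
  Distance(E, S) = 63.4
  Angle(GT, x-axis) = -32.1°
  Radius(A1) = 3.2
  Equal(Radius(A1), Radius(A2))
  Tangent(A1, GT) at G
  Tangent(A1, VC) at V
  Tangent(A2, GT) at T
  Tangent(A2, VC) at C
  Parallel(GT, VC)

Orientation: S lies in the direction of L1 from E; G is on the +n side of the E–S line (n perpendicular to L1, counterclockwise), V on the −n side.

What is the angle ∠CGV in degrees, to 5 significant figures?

84.236°

The slot axis is L1's direction at -32.1°, so u = (cos -32.1°, sin -32.1°) = (0.84712, -0.53140) and n = (−sin -32.1°, cos -32.1°) = (0.53140, 0.84712). E is at the origin and S lies 63.4 along u from E, so S = 63.4·u = (53.708, -33.691). Tangency of A1 to both parallel lines with radius 3.2 puts G and V at E ± 3.2·n: G = (1.7005, 2.7108), V = (-1.7005, -2.7108). Equal radii place T and C the same way about S: T = S + 3.2·n = (55.408, -30.980), C = S − 3.2·n = (52.007, -36.401). Then cos ∠CGV = GC·GV / (|GC||GV|), giving 84.236°.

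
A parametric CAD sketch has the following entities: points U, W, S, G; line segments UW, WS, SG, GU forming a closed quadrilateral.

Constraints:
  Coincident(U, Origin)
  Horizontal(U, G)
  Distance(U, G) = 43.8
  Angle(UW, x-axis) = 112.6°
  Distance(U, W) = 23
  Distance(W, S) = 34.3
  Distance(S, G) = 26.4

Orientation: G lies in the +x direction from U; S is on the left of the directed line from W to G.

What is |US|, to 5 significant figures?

31.655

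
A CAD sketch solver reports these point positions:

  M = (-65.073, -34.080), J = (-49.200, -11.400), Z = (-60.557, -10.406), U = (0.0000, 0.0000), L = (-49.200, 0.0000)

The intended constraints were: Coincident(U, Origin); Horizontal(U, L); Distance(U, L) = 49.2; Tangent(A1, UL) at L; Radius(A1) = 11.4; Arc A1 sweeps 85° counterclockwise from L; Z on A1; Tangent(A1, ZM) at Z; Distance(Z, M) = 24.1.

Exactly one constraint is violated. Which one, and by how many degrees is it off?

Tangent(A1, ZM) at Z — off by 5.80°.

U = (0.00, 0.00) ✓; U.y = 0.00, L.y = 0.00 ✓; |UL| = 49.20 ✓; ∠(JL, LU) = 90.00° ✓; |JL| = 11.40 ✓; bearing(J→Z) − bearing(J→L) = 85.00° ✓; |JZ| = 11.40 ✓; ∠(JZ, ZM) = 95.80° ✗; |ZM| = 24.10 ✓.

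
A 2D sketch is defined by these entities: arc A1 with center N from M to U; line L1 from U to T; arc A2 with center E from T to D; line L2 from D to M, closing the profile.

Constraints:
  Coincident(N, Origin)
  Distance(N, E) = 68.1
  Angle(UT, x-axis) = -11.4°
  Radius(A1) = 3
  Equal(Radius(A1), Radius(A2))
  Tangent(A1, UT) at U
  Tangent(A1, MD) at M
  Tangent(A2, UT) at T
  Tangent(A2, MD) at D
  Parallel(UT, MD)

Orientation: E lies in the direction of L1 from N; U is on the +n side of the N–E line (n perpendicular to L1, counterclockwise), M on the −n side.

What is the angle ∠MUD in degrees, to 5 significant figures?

84.965°

The slot axis is L1's direction at -11.4°, so u = (cos -11.4°, sin -11.4°) = (0.98027, -0.19766) and n = (−sin -11.4°, cos -11.4°) = (0.19766, 0.98027). N is at the origin and E lies 68.1 along u from N, so E = 68.1·u = (66.756, -13.460). Tangency of A1 to both parallel lines with radius 3.0 puts U and M at N ± 3.0·n: U = (0.59297, 2.9408), M = (-0.59297, -2.9408). Equal radii place T and D the same way about E: T = E + 3.0·n = (67.349, -10.520), D = E − 3.0·n = (66.163, -16.401). Then cos ∠MUD = UM·UD / (|UM||UD|), giving 84.965°.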